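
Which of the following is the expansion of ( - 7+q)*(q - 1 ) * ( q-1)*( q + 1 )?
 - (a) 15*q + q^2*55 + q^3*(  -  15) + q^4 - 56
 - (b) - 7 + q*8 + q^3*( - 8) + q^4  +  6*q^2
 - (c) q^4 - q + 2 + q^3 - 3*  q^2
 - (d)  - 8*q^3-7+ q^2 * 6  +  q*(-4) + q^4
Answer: b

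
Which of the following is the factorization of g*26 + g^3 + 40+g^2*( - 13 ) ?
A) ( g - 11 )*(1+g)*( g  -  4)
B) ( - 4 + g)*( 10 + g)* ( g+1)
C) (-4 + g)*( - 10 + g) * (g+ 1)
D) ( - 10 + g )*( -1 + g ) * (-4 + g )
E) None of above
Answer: C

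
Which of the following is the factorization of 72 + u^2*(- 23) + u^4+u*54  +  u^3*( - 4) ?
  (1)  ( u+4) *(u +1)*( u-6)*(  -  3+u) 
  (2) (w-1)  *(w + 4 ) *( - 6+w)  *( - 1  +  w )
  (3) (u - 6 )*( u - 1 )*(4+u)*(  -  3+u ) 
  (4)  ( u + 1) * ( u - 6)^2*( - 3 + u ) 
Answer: 1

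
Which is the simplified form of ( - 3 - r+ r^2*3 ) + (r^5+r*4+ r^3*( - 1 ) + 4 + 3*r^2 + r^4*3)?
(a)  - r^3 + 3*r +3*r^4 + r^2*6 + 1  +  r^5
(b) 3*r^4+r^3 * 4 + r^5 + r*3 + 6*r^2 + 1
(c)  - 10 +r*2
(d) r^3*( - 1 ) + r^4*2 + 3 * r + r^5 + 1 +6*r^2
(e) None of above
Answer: a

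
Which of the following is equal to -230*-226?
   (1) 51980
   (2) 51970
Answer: 1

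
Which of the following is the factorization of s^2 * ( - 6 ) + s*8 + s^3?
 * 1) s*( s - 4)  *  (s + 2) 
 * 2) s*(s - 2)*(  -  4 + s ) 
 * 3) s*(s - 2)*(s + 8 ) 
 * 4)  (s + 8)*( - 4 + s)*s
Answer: 2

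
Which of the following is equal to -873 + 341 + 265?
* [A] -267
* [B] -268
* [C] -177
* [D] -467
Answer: A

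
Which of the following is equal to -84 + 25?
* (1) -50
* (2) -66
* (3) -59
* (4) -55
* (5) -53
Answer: 3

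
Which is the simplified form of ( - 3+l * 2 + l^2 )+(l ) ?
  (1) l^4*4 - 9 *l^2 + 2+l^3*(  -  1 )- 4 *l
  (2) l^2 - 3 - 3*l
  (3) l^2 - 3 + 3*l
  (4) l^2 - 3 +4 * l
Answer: 3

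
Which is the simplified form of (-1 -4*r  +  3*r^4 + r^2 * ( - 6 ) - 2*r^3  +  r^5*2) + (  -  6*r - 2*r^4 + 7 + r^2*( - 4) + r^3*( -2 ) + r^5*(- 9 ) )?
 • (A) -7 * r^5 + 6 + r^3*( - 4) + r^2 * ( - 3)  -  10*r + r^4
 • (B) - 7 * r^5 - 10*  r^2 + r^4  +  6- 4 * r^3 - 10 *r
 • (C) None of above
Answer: B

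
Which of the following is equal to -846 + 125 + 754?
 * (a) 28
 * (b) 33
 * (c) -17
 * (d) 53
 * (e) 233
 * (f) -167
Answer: b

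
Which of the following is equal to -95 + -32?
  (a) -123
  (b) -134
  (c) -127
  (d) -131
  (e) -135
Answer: c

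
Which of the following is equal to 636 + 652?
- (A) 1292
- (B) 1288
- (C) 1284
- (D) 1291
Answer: B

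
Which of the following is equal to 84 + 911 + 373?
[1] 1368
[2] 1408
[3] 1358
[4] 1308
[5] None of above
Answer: 1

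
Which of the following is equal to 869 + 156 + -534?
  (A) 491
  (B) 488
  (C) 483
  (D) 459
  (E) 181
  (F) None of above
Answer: A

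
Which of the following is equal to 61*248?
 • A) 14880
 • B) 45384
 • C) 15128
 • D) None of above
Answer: C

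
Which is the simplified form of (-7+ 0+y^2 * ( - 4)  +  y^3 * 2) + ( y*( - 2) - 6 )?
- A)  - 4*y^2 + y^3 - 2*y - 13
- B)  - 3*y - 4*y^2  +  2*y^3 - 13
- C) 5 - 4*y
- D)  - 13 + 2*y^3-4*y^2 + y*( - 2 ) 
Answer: D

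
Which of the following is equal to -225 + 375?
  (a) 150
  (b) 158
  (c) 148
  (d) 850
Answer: a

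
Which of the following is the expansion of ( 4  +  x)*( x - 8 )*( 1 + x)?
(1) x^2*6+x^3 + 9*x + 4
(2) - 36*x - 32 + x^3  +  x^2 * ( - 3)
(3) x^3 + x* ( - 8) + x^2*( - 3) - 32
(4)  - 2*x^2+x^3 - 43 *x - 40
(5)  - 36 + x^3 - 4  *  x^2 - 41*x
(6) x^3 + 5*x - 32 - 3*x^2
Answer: 2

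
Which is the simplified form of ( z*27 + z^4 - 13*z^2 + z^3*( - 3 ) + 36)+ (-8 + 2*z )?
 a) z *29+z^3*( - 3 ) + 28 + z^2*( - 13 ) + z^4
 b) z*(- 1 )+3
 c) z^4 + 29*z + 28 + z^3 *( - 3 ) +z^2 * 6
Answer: a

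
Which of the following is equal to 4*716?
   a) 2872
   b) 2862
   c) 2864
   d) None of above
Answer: c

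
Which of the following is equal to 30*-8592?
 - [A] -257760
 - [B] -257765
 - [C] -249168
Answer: A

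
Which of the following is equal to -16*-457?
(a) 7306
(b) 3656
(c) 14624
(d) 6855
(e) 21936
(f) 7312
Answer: f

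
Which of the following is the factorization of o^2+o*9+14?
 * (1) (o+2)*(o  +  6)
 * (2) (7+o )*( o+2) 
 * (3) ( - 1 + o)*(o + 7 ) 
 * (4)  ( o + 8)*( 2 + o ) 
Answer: 2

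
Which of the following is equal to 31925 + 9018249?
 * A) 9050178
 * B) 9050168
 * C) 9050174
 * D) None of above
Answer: C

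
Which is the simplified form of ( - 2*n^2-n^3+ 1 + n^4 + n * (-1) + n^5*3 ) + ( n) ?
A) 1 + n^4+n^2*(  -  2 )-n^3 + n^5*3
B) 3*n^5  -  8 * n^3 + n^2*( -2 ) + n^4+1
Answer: A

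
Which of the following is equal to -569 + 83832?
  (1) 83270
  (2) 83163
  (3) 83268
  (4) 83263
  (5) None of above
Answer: 4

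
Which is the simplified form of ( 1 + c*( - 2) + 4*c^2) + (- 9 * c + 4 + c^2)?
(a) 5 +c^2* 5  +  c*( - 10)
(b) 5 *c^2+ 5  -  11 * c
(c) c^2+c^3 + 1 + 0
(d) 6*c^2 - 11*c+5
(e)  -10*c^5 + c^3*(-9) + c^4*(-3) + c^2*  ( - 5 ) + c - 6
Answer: b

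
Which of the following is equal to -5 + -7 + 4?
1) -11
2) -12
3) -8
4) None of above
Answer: 3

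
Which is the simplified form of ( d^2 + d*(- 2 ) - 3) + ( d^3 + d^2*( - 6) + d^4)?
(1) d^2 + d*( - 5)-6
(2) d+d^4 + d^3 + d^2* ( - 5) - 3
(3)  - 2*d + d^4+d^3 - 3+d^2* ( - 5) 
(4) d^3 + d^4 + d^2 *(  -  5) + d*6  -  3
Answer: 3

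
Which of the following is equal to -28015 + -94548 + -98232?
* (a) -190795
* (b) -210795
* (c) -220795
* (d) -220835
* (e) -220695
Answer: c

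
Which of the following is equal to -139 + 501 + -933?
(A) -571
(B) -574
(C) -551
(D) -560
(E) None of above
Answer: A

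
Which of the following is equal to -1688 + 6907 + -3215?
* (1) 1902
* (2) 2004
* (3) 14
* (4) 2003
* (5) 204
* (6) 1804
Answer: 2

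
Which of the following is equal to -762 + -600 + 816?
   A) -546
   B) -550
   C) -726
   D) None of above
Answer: A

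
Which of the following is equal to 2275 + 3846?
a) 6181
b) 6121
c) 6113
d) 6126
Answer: b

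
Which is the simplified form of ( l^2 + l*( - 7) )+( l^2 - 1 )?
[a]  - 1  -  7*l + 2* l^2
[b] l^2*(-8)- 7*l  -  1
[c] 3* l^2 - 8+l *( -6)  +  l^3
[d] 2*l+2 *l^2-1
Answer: a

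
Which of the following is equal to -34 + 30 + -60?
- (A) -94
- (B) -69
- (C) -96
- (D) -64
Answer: D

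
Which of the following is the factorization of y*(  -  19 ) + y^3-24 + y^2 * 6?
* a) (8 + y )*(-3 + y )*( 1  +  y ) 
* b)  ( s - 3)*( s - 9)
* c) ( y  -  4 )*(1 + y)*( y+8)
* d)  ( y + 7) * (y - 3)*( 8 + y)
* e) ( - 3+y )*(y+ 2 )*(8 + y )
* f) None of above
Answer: a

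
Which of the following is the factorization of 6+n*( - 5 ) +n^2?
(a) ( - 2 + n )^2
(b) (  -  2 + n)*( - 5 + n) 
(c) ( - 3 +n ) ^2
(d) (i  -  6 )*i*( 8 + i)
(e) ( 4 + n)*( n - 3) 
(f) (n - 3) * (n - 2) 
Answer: f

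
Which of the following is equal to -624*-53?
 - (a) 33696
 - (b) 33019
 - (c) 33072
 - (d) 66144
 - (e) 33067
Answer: c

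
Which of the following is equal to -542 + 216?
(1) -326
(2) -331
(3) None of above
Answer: 1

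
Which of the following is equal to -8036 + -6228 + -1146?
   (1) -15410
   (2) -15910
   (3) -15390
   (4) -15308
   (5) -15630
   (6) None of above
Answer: 1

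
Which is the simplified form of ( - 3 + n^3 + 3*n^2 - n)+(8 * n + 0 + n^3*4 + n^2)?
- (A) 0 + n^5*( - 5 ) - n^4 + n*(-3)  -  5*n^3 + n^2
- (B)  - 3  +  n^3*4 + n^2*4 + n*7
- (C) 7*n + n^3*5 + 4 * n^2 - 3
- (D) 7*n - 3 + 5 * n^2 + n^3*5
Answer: C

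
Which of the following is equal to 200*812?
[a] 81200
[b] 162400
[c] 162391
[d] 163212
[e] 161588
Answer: b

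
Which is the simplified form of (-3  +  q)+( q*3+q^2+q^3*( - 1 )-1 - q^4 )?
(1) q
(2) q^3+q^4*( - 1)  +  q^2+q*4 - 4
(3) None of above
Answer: 3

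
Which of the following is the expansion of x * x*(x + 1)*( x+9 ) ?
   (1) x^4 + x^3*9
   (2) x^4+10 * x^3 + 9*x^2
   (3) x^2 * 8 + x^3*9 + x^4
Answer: 2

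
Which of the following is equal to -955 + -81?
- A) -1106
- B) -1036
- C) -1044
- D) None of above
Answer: B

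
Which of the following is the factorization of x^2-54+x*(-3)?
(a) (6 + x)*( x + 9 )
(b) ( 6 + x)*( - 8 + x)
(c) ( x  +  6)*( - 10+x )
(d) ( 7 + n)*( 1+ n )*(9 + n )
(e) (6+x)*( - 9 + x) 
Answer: e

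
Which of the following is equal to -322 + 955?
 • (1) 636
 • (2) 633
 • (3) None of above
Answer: 2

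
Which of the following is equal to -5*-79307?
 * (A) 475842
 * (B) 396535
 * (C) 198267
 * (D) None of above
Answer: B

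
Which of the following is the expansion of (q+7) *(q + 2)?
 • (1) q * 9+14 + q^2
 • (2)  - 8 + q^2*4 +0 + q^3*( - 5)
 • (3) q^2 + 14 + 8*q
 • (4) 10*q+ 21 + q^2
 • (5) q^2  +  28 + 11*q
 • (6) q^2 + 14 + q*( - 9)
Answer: 1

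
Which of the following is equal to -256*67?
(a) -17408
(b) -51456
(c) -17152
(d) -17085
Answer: c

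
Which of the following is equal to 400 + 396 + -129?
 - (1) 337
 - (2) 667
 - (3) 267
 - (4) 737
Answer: 2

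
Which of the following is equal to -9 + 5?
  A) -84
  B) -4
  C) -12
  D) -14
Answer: B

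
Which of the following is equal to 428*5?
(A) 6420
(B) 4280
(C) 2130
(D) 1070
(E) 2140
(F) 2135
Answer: E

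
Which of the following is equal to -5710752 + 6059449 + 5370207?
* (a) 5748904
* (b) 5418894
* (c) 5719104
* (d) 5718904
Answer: d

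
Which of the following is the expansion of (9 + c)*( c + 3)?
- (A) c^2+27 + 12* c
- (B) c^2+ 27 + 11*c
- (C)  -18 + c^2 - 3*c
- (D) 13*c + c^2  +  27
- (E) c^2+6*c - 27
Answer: A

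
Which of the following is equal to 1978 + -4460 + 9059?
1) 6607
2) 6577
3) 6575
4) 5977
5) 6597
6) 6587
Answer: 2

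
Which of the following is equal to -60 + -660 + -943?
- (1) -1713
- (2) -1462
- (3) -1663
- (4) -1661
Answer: 3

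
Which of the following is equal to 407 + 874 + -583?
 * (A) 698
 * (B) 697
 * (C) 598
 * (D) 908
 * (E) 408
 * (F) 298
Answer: A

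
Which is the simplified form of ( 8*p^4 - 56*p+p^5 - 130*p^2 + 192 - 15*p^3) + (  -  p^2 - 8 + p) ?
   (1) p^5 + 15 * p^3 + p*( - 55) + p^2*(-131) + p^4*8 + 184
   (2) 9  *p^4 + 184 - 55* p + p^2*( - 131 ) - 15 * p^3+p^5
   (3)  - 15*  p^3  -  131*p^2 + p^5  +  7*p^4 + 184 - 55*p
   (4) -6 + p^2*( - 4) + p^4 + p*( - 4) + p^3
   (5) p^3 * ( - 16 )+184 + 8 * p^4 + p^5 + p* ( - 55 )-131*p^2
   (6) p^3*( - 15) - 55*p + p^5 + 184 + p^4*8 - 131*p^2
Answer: 6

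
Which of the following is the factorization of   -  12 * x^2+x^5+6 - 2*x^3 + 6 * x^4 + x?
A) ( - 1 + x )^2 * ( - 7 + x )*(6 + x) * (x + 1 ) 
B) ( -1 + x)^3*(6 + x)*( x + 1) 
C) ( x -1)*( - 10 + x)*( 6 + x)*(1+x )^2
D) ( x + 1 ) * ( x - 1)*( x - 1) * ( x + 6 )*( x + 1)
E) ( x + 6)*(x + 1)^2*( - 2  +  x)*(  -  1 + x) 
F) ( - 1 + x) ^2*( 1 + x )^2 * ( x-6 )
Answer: D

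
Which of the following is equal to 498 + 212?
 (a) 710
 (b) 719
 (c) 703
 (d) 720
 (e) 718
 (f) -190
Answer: a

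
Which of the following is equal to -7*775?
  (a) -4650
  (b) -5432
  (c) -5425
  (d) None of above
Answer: c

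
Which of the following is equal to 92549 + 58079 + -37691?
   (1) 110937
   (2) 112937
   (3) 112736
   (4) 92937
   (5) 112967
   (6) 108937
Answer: 2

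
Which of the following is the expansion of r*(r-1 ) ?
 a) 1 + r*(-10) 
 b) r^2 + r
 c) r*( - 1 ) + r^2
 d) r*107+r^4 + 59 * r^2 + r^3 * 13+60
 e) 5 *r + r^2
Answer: c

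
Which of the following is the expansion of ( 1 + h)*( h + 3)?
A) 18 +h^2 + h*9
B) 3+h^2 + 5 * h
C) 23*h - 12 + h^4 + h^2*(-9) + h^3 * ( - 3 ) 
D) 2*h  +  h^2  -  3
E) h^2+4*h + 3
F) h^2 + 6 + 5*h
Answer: E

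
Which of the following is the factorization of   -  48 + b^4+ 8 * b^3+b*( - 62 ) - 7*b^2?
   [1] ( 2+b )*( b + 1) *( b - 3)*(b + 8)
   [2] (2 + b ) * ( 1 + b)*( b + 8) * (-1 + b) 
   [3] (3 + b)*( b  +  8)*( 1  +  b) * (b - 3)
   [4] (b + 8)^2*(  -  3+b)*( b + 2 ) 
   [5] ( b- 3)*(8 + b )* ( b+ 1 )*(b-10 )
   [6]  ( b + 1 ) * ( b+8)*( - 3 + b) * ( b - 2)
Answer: 1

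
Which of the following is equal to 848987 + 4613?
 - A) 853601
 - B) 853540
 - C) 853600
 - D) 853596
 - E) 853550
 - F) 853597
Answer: C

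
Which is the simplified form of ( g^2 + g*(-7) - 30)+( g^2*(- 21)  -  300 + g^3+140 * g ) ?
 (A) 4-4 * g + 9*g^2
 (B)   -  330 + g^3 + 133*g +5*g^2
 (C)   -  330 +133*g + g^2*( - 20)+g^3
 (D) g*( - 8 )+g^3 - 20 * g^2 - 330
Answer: C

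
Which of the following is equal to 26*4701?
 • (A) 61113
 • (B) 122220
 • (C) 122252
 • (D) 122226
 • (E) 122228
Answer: D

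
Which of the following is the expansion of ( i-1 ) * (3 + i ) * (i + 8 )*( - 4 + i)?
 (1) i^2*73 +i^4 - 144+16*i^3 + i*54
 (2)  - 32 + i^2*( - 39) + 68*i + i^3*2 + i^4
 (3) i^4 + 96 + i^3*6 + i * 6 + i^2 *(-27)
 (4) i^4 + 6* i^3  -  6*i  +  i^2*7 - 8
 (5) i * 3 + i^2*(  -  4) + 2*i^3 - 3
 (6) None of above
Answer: 6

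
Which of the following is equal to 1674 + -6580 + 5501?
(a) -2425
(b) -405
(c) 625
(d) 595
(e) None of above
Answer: d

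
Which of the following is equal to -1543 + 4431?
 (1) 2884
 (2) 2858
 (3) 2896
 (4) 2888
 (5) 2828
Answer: 4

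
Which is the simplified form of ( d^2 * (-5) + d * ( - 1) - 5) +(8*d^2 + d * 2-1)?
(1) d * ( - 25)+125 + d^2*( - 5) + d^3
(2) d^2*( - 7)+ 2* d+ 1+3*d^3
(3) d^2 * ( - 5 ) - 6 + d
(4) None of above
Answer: 4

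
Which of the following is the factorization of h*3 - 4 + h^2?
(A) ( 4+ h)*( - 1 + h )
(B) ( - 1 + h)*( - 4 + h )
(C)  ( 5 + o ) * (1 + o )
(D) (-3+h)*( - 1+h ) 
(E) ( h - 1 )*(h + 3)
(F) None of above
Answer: A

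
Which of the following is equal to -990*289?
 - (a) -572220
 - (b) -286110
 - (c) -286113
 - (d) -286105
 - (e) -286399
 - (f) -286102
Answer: b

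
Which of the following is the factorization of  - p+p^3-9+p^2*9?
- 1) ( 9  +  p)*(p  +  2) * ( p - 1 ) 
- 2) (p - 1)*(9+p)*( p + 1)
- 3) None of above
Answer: 2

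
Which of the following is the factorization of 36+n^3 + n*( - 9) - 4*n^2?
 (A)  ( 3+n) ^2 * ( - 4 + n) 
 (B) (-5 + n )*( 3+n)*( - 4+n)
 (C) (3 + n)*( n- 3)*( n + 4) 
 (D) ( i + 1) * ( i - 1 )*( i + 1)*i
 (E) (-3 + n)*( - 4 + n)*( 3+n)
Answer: E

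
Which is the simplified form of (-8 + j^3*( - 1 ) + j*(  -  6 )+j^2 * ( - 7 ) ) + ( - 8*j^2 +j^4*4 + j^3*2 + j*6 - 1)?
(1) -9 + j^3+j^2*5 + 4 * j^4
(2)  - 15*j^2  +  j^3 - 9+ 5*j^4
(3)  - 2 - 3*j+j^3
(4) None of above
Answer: 4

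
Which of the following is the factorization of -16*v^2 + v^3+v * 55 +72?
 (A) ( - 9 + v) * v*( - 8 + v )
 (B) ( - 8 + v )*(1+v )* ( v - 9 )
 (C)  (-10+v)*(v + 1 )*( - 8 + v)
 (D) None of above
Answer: B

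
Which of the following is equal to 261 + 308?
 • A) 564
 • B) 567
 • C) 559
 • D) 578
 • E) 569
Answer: E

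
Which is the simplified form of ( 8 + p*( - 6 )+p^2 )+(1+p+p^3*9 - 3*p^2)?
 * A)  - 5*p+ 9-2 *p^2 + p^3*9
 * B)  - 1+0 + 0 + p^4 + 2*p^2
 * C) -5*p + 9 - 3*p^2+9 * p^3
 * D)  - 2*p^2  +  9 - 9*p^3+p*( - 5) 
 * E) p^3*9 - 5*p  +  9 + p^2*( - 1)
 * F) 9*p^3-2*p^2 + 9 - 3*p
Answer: A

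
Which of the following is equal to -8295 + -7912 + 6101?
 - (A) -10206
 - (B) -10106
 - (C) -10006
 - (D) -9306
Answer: B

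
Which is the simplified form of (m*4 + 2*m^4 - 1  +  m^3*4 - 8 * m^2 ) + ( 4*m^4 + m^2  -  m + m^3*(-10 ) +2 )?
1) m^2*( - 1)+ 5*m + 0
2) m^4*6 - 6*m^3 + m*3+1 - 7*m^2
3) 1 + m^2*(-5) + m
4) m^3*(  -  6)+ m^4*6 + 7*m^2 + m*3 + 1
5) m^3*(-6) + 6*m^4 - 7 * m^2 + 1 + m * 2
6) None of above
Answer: 2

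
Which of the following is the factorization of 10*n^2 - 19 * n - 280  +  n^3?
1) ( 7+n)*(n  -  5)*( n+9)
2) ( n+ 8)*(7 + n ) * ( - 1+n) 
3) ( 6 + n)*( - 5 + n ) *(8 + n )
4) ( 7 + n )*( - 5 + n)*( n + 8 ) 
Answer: 4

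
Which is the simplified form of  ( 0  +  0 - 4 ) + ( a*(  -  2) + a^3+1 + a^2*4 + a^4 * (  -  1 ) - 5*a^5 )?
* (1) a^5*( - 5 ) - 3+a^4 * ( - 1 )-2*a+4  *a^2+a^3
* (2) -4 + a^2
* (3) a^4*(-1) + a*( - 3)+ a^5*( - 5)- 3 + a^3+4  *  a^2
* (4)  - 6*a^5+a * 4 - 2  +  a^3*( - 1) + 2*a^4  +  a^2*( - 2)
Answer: 1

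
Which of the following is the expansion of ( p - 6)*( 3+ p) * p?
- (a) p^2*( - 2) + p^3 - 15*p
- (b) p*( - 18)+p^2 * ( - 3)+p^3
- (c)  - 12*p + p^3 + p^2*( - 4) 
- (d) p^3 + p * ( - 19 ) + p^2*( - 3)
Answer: b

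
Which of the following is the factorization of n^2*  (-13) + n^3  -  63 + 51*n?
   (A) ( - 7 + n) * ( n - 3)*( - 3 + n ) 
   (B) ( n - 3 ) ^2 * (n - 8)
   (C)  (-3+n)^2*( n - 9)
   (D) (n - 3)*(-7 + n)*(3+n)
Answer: A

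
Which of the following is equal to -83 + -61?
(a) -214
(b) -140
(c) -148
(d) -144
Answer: d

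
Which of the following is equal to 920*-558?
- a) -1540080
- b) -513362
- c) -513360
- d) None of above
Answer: c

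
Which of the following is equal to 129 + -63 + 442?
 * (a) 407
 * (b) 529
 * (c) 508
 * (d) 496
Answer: c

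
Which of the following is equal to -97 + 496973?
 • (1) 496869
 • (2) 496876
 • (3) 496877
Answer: 2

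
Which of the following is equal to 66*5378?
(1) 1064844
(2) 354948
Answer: 2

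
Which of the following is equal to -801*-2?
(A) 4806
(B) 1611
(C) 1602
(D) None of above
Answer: C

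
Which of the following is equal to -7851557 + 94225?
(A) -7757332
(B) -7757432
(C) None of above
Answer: A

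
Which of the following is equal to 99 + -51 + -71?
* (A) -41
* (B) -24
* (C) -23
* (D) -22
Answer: C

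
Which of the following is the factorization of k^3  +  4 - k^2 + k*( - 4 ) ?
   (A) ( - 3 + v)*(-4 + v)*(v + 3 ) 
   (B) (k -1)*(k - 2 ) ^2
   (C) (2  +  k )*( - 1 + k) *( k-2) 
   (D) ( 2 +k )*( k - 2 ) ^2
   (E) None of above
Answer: C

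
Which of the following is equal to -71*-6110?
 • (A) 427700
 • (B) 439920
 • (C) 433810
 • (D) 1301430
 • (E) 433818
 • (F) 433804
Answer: C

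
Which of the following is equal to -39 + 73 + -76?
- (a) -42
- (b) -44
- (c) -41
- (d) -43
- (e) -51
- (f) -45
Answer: a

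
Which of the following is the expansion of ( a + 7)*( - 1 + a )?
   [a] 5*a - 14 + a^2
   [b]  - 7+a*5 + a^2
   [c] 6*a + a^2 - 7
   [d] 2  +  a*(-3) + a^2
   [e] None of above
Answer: c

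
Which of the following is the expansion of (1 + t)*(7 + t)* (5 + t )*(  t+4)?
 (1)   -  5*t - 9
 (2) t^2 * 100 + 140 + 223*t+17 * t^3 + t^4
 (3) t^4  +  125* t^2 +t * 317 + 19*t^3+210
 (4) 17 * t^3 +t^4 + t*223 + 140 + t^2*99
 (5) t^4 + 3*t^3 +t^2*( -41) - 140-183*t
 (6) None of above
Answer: 4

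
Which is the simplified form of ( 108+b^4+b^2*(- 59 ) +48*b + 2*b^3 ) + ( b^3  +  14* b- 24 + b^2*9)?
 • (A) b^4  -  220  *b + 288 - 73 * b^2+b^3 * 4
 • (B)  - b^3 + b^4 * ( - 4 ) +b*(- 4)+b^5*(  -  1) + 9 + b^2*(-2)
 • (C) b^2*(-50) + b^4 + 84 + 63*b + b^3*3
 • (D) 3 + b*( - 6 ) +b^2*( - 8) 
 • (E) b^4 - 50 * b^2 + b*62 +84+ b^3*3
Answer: E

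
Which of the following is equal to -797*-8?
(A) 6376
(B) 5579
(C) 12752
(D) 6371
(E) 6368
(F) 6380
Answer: A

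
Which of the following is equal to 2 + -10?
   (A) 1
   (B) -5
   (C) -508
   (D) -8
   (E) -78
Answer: D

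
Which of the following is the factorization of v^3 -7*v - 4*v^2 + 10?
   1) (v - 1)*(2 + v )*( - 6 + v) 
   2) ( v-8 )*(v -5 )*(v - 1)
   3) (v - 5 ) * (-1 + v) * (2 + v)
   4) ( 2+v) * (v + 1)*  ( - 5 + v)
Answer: 3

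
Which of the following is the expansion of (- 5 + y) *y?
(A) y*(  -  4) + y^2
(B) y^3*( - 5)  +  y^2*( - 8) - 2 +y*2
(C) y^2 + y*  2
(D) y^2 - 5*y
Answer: D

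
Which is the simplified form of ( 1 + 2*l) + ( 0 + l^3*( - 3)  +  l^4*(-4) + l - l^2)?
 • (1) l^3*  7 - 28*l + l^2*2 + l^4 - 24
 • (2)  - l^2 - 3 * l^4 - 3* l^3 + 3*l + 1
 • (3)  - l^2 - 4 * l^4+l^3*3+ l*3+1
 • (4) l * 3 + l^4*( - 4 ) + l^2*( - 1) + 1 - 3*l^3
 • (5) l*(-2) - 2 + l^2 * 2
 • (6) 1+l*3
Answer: 4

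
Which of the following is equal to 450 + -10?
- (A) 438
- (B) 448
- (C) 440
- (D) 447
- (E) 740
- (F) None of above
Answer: C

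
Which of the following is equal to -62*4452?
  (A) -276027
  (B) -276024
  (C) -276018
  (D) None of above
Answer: B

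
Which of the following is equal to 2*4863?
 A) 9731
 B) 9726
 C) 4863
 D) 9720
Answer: B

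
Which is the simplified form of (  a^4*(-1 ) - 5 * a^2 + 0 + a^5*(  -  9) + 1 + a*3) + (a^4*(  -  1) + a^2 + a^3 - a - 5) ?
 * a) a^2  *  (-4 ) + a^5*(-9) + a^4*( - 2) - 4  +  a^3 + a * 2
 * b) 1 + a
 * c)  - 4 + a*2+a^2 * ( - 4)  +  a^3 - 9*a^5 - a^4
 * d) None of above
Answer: a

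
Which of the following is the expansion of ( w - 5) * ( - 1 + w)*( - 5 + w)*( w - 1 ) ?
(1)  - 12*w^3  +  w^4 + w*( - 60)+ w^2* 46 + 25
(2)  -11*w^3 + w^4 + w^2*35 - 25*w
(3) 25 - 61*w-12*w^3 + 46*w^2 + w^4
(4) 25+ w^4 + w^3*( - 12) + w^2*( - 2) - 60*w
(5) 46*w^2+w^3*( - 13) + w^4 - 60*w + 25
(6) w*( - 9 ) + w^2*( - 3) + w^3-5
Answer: 1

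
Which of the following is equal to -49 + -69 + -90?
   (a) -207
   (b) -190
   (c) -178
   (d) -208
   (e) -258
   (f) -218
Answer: d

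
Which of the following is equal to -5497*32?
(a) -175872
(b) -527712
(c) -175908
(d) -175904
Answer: d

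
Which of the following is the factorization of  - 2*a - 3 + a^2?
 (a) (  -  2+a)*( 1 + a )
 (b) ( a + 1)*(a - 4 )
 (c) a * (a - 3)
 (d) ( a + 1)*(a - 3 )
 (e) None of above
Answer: d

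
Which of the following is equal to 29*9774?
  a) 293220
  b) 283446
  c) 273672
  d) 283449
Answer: b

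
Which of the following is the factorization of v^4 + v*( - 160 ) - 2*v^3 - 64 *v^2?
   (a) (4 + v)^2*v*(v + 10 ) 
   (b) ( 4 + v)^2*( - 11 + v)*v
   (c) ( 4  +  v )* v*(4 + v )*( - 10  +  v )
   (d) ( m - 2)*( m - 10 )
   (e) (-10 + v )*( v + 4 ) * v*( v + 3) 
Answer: c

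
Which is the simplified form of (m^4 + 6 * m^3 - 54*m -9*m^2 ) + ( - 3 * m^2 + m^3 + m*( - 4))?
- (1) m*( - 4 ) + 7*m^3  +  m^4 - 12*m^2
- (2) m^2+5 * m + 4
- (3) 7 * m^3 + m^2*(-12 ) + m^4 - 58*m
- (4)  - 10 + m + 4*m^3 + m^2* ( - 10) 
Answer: 3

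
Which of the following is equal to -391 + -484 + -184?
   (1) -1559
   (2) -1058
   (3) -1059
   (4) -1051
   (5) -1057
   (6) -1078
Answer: 3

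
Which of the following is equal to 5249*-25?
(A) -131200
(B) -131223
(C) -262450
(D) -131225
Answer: D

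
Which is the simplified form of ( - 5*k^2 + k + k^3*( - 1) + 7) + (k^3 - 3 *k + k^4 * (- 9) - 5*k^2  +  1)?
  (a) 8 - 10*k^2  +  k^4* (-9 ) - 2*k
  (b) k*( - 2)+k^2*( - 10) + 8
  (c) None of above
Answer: a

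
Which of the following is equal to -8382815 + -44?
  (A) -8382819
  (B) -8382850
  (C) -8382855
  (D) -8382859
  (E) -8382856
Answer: D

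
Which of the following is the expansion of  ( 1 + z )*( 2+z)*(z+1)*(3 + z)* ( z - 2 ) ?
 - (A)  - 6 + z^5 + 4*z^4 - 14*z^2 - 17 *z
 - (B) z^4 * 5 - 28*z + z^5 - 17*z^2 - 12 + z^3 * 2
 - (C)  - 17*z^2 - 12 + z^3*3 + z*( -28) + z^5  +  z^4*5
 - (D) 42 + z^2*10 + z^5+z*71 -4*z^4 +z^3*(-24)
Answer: C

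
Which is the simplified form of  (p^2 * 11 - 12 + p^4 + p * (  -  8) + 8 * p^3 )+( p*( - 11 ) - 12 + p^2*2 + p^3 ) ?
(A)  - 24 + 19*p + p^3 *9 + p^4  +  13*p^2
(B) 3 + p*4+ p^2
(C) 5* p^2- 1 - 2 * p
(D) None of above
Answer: D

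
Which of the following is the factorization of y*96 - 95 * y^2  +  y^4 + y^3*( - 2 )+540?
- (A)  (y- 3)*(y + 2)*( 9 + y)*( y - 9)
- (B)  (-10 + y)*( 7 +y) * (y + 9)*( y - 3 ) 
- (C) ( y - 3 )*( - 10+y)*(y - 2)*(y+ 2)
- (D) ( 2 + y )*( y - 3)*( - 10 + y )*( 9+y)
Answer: D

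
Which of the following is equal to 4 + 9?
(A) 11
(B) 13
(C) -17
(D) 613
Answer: B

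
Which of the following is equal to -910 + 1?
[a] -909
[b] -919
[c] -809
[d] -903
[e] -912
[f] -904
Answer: a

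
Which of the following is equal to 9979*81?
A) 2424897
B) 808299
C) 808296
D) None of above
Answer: B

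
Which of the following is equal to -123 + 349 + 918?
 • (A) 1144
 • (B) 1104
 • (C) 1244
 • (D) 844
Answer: A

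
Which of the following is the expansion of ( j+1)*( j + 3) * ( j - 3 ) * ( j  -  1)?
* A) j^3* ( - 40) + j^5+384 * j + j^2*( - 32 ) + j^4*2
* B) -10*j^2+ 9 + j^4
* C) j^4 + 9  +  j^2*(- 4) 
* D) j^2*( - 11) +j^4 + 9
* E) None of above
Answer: B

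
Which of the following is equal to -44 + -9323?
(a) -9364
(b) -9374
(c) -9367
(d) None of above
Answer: c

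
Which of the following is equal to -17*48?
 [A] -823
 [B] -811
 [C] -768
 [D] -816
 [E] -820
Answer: D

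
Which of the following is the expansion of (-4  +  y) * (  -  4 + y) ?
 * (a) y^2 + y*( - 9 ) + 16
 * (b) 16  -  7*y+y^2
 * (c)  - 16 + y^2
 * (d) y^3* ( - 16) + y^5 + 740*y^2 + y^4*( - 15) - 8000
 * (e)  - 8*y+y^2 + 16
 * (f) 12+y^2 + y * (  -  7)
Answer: e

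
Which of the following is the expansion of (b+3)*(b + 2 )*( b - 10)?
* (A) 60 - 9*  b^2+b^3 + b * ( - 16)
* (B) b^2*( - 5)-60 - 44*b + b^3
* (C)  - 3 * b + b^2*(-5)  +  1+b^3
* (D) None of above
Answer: B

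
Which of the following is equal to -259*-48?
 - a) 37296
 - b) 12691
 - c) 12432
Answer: c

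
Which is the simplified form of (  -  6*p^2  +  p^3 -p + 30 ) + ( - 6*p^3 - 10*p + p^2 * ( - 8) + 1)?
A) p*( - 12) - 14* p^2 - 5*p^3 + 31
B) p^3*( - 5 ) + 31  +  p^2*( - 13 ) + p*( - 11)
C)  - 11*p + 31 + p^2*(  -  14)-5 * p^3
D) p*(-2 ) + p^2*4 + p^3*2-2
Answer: C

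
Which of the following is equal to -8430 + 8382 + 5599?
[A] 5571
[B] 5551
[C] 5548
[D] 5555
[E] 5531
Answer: B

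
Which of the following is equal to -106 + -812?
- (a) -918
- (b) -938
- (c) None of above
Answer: a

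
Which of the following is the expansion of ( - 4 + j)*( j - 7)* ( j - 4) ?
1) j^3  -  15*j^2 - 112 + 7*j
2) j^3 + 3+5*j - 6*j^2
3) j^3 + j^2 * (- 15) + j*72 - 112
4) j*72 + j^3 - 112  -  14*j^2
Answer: 3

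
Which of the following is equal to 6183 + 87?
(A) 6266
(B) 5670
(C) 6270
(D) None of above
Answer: C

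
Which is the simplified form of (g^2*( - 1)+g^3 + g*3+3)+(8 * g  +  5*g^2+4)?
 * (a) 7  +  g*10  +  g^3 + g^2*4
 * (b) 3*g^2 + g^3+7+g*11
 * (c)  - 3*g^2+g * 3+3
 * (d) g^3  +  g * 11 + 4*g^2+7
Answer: d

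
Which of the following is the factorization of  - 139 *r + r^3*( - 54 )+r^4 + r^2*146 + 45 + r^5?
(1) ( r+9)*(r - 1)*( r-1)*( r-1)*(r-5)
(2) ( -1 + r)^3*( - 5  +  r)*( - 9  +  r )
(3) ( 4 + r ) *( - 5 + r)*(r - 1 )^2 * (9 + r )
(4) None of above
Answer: 1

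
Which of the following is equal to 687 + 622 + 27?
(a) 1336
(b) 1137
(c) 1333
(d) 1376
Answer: a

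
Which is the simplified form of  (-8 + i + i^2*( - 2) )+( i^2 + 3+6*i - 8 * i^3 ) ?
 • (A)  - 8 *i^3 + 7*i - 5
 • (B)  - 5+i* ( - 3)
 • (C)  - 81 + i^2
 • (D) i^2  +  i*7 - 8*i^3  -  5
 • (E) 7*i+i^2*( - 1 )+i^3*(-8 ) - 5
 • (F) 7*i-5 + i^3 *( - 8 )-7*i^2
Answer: E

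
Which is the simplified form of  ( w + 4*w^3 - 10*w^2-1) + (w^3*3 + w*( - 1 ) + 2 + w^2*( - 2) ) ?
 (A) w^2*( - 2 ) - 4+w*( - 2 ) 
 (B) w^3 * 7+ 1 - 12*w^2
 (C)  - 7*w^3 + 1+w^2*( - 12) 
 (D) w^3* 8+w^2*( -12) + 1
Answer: B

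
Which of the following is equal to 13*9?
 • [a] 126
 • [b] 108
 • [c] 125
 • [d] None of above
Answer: d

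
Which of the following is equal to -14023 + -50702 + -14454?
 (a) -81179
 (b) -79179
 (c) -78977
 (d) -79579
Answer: b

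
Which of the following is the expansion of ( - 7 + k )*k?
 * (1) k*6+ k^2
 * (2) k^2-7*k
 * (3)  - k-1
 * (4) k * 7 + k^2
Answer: 2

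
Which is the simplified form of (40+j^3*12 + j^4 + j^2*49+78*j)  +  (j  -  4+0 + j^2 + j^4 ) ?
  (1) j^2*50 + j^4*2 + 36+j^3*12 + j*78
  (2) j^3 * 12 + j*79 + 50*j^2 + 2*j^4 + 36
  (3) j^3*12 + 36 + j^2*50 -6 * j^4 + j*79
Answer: 2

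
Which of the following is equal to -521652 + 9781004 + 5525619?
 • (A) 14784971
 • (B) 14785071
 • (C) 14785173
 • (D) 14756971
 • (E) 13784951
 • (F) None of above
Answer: A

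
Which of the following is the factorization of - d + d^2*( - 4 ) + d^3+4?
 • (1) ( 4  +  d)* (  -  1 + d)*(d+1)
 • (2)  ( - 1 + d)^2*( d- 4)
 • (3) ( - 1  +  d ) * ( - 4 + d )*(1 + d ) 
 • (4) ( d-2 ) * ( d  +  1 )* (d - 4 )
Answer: 3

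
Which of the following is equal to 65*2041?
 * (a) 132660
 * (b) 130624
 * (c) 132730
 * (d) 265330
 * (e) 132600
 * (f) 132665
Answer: f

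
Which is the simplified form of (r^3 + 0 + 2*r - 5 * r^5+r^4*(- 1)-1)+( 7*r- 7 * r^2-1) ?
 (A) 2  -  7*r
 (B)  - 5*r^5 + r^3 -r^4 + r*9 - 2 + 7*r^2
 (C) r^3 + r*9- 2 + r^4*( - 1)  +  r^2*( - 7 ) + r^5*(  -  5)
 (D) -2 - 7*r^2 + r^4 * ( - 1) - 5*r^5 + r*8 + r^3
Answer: C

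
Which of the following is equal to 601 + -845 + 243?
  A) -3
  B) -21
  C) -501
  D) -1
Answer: D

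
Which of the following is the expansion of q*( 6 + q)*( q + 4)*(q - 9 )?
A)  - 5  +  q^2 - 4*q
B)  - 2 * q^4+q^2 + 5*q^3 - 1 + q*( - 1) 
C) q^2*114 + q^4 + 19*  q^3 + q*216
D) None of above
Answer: D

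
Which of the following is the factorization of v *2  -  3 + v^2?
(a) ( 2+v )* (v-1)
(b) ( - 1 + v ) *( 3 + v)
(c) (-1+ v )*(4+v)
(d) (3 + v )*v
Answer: b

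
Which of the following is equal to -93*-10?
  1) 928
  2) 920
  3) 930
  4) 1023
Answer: 3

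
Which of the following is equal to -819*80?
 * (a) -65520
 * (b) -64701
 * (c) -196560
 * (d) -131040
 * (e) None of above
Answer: a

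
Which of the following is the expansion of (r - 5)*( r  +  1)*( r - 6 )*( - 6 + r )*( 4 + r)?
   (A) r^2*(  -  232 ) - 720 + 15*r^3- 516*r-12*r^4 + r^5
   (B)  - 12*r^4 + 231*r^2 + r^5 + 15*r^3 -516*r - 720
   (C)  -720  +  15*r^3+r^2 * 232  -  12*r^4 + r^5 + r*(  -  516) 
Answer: C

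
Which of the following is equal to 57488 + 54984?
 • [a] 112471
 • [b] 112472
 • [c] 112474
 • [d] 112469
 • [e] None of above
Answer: b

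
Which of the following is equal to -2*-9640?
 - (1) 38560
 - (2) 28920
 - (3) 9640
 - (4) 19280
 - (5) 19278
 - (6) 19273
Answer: 4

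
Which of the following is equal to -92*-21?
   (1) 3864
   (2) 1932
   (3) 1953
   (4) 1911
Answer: 2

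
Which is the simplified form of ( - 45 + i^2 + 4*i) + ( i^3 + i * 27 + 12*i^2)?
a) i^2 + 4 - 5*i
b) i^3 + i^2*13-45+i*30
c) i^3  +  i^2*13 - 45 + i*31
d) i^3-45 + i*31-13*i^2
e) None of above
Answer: c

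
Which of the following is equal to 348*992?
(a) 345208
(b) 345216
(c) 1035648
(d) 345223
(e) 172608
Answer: b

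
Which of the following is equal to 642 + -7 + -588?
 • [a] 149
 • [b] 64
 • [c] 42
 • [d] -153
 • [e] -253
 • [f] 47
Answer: f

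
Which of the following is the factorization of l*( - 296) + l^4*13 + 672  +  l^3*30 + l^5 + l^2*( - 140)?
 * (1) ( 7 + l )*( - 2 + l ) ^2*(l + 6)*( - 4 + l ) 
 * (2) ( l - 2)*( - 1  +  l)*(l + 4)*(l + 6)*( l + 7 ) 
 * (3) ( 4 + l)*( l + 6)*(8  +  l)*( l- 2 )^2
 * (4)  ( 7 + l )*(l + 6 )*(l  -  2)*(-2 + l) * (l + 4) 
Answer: 4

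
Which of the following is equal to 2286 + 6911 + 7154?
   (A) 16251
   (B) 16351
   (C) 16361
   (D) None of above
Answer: B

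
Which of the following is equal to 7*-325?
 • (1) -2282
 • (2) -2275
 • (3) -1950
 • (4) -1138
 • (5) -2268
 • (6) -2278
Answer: 2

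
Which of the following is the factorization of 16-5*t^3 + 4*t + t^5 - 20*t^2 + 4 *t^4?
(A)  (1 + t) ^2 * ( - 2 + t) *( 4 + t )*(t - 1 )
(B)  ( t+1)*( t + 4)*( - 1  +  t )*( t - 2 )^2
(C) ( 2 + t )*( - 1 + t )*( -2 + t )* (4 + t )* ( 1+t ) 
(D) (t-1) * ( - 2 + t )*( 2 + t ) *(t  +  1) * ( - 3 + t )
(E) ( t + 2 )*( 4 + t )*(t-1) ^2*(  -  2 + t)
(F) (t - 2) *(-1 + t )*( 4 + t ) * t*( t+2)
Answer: C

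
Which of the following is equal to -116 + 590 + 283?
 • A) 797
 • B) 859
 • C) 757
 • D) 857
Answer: C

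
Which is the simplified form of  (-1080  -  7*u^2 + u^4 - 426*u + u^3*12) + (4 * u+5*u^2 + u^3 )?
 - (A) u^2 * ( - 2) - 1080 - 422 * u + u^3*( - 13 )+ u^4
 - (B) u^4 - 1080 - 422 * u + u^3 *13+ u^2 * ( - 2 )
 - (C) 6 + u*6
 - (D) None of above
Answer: B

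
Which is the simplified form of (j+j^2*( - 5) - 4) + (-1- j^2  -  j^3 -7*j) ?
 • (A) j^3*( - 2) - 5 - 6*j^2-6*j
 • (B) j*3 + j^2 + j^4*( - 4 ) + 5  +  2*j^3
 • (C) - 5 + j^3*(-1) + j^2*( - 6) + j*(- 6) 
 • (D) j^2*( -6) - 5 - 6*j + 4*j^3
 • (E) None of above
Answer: C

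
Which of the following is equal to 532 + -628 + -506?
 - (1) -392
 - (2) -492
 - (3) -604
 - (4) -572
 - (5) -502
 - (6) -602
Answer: 6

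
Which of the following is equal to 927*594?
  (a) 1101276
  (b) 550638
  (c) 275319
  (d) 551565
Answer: b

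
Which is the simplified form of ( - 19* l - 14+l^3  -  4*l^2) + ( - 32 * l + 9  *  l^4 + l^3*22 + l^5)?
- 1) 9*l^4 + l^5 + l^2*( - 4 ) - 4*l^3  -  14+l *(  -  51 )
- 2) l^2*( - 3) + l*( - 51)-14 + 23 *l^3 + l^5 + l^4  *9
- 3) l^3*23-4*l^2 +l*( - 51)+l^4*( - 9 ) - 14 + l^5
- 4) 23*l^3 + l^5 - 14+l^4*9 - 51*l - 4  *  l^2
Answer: 4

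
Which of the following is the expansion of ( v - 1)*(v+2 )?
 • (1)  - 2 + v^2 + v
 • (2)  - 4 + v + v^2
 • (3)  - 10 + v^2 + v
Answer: 1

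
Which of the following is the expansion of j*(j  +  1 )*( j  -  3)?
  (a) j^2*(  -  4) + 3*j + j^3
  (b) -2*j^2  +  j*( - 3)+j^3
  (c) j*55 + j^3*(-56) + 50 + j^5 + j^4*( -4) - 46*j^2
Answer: b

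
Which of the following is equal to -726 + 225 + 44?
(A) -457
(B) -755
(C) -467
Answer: A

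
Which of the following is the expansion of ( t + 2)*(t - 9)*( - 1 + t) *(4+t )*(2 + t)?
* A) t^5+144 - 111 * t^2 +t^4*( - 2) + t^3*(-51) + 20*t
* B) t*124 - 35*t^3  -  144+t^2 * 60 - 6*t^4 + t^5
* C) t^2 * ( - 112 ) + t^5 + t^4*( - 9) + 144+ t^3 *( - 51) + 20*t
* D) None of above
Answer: D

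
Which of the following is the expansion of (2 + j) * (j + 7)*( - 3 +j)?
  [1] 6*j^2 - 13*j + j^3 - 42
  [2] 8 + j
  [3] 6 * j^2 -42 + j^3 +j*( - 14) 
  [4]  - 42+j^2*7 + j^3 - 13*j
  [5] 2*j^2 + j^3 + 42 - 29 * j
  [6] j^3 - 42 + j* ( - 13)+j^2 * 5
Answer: 1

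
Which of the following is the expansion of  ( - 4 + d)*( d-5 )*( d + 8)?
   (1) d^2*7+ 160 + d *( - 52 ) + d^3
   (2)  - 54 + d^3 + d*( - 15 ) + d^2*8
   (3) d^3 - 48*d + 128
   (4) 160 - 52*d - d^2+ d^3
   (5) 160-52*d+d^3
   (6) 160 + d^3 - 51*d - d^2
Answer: 4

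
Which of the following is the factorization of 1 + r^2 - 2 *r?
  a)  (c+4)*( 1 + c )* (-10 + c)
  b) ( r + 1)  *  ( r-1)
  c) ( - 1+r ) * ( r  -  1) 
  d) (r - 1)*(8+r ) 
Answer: c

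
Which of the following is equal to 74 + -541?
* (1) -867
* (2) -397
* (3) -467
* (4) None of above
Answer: 3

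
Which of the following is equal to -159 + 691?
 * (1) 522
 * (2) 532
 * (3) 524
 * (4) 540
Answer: 2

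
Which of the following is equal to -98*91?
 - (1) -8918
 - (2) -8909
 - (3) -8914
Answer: 1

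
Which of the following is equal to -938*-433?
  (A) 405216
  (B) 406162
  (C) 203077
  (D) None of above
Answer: D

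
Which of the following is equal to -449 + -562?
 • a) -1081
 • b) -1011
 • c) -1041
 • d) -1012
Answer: b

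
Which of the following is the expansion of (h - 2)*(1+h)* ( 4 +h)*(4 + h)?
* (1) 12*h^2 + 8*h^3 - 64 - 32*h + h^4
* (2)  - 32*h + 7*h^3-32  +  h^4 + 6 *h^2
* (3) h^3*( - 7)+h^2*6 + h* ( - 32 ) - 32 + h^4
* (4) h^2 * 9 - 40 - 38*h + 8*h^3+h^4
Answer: 2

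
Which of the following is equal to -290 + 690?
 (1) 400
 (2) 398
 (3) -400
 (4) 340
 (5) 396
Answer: 1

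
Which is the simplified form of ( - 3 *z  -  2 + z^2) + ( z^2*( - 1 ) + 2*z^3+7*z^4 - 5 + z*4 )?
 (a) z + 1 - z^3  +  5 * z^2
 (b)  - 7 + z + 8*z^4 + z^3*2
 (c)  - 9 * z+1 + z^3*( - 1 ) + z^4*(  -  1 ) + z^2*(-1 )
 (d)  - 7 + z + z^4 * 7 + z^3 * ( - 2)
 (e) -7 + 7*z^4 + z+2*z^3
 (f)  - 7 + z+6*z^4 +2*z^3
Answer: e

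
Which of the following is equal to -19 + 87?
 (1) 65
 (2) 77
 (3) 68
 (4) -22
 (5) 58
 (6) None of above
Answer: 3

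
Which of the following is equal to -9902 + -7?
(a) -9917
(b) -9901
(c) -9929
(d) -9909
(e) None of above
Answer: d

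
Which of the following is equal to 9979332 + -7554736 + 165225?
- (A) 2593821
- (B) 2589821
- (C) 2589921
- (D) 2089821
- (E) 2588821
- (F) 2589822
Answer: B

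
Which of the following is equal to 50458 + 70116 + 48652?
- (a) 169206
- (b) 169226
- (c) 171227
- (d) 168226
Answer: b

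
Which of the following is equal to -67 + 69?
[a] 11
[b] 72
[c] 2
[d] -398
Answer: c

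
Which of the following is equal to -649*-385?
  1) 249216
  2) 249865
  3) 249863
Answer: 2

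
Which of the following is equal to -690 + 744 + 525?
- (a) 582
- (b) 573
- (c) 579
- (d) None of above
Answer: c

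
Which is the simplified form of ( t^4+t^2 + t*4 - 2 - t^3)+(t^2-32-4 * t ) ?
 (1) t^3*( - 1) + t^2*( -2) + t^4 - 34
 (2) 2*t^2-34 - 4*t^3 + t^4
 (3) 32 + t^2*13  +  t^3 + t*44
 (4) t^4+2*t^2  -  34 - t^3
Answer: 4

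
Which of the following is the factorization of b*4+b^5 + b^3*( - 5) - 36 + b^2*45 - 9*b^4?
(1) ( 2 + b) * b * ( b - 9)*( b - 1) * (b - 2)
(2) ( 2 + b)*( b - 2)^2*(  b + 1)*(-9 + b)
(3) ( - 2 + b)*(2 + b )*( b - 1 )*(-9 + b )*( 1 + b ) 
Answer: 3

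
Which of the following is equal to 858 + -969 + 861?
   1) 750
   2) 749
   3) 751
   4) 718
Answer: 1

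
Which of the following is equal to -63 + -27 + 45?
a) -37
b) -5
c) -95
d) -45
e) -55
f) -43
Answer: d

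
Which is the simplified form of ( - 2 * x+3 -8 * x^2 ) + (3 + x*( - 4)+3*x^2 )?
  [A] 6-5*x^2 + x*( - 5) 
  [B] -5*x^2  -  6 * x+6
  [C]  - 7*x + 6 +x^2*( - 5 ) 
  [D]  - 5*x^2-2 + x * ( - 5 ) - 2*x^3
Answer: B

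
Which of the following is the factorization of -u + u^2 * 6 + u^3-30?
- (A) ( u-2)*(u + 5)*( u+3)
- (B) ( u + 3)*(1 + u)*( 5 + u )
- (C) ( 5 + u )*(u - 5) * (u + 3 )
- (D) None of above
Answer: A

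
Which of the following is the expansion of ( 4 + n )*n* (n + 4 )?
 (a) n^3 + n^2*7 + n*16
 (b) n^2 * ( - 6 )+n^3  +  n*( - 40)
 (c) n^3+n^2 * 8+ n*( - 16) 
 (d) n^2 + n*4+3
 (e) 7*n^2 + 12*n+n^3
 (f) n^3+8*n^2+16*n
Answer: f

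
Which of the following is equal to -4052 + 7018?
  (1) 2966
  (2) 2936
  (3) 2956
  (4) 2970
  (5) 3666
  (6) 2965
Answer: 1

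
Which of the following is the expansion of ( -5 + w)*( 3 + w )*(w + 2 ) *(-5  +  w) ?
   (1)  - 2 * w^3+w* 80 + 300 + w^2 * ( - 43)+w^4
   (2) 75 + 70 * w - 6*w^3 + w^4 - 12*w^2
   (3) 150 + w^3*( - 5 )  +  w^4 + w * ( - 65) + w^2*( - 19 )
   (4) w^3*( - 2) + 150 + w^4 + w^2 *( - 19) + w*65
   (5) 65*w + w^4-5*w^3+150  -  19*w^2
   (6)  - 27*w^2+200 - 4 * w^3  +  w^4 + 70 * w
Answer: 5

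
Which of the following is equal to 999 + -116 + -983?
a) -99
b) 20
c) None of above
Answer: c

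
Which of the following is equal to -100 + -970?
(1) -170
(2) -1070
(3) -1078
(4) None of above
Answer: 2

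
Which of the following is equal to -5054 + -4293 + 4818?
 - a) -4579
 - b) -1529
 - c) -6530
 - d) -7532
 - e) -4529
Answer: e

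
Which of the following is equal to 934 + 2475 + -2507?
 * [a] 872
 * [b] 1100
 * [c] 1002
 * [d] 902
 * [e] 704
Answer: d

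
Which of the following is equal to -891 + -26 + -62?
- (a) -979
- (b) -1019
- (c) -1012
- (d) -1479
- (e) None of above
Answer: a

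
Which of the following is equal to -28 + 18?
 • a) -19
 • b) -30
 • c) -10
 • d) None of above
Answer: c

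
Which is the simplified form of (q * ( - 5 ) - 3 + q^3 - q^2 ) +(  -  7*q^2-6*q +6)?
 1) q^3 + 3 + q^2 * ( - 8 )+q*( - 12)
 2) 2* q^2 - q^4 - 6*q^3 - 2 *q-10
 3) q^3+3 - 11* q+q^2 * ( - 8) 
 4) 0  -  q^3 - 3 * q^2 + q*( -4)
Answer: 3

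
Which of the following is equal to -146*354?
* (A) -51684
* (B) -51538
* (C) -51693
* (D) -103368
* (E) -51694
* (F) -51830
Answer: A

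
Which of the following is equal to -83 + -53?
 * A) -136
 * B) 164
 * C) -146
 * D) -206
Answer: A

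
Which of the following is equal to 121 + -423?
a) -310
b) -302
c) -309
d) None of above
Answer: b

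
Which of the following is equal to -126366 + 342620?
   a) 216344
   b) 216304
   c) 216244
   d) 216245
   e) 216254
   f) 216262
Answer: e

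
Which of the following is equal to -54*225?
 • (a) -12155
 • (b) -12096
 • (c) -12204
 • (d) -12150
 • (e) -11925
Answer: d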